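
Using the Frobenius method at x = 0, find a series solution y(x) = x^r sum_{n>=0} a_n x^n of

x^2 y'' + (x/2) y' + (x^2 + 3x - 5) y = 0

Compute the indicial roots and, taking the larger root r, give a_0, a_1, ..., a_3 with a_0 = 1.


Write in Frobenius form y'' + (p(x)/x) y' + (q(x)/x^2) y = 0:
  p(x) = 1/2,  q(x) = x^2 + 3x - 5.
Indicial equation: r(r-1) + (1/2) r + (-5) = 0 -> roots r_1 = 5/2, r_2 = -2.
Take r = r_1 = 5/2. Let y(x) = x^r sum_{n>=0} a_n x^n with a_0 = 1.
Substitute y = x^r sum a_n x^n and match x^{r+n}. The recurrence is
  D(n) a_n + 3 a_{n-1} + 1 a_{n-2} = 0,  where D(n) = (r+n)(r+n-1) + (1/2)(r+n) + (-5).
  a_n = [-3 a_{n-1} - 1 a_{n-2}] / D(n).
Since the indicial polynomial factors as (r - r_1)(r - r_2), D(n) = (r_1 + n - r_1)(r_1 + n - r_2) = n(n + 9/2).
Evaluating step by step (a_0 = 1):
  n = 1: D(1) = 1(1 + 9/2) = 11/2; numerator = -3(1) = -3; a_1 = (-3)/(11/2) = -6/11
  n = 2: D(2) = 2(2 + 9/2) = 13; numerator = -3(-6/11) - 1(1) = 7/11; a_2 = (7/11)/(13) = 7/143
  n = 3: D(3) = 3(3 + 9/2) = 45/2; numerator = -3(7/143) - 1(-6/11) = 57/143; a_3 = (57/143)/(45/2) = 38/2145

r = 5/2; a_0 = 1; a_1 = -6/11; a_2 = 7/143; a_3 = 38/2145


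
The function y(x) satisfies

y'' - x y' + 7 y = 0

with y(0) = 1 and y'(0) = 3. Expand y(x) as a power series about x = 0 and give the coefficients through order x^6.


Ansatz: y(x) = sum_{n>=0} a_n x^n, so y'(x) = sum_{n>=1} n a_n x^(n-1) and y''(x) = sum_{n>=2} n(n-1) a_n x^(n-2).
Substitute into P(x) y'' + Q(x) y' + R(x) y = 0 with P(x) = 1, Q(x) = -x, R(x) = 7, and match powers of x.
Initial conditions: a_0 = 1, a_1 = 3.
Setting the coefficient of each power of x to zero and solving order by order (substituting the coefficients already found):
  x^0: 2 a_2 + 7 a_0 = 0  ->  2 a_2 = -7 a_0 = -7  ->  a_2 = -7/2
  x^1: 6 a_3 + 6 a_1 = 0  ->  6 a_3 = -6 a_1 = -18  ->  a_3 = -3
  x^2: 12 a_4 + 5 a_2 = 0  ->  12 a_4 = -5 a_2 = 35/2  ->  a_4 = 35/24
  x^3: 20 a_5 + 4 a_3 = 0  ->  20 a_5 = -4 a_3 = 12  ->  a_5 = 3/5
  x^4: 30 a_6 + 3 a_4 = 0  ->  30 a_6 = -3 a_4 = -35/8  ->  a_6 = -7/48
Truncated series: y(x) = 1 + 3 x - (7/2) x^2 - 3 x^3 + (35/24) x^4 + (3/5) x^5 - (7/48) x^6 + O(x^7).

a_0 = 1; a_1 = 3; a_2 = -7/2; a_3 = -3; a_4 = 35/24; a_5 = 3/5; a_6 = -7/48


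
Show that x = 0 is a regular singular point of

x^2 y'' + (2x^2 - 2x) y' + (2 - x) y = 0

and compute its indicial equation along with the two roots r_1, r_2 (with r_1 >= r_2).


Divide by x^2 to reach normal form y'' + P_1(x) y' + P_2(x) y = 0 with P_1(x) = 2 - 2/x and P_2(x) = -1/x + 2/x^2.
x = 0 is a singular point because the y'-coefficient 2 - 2/x has a pole at x = 0 and the y-coefficient -1/x + 2/x^2 has a pole at x = 0.
It is a regular singular point because x P_1(x) = p(x) = 2x - 2 and x^2 P_2(x) = q(x) = 2 - x are polynomials, hence analytic at x = 0.
p(0) = -2,  q(0) = 2.
Indicial equation: r(r-1) + p(0) r + q(0) = 0, i.e. r^2 + (p(0) - 1) r + q(0) = 0, i.e. r^2 - 3 r + 2 = 0.
Discriminant: (-3)^2 - 4(2) = 1, so r = (3 ± 1)/2.
Solving: r_1 = 2, r_2 = 1.

indicial: r^2 - 3 r + 2 = 0; roots r_1 = 2, r_2 = 1


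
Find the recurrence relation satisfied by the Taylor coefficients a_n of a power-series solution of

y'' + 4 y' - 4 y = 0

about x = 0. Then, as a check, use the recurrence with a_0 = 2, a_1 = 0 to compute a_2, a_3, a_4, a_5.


Substitute y = sum_n a_n x^n.
y''(x) has coefficient (n+2)(n+1) a_{n+2} at x^n;
4 y'(x) has coefficient 4 (n+1) a_{n+1} at x^n;
-4 y(x) has coefficient -4 a_n at x^n.
Matching x^n: (n+2)(n+1) a_{n+2} + 4 (n+1) a_{n+1} - 4 a_n = 0.
Thus a_{n+2} = [-4 (n+1) a_{n+1} + 4 a_n] / ((n+1)(n+2)).

Check with a_0 = 2, a_1 = 0 (apply the recurrence for n = 0, 1, 2, 3): a_0 = 2, a_1 = 0, a_2 = 4, a_3 = -16/3, a_4 = 20/3, a_5 = -32/5.

a_(n+2) = [-4 (n+1) a_(n+1) + 4 a_n] / ((n+1)(n+2)); check: a_0 = 2, a_1 = 0, a_2 = 4, a_3 = -16/3, a_4 = 20/3, a_5 = -32/5


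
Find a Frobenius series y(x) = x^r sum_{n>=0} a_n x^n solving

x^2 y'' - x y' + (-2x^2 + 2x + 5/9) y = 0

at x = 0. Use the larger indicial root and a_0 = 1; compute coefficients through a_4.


Write in Frobenius form y'' + (p(x)/x) y' + (q(x)/x^2) y = 0:
  p(x) = -1,  q(x) = -2x^2 + 2x + 5/9.
Indicial equation: r(r-1) + (-1) r + (5/9) = 0 -> roots r_1 = 5/3, r_2 = 1/3.
Take r = r_1 = 5/3. Let y(x) = x^r sum_{n>=0} a_n x^n with a_0 = 1.
Substitute y = x^r sum a_n x^n and match x^{r+n}. The recurrence is
  D(n) a_n + 2 a_{n-1} - 2 a_{n-2} = 0,  where D(n) = (r+n)(r+n-1) + (-1)(r+n) + (5/9).
  a_n = [-2 a_{n-1} + 2 a_{n-2}] / D(n).
Since the indicial polynomial factors as (r - r_1)(r - r_2), D(n) = (r_1 + n - r_1)(r_1 + n - r_2) = n(n + 4/3).
Evaluating step by step (a_0 = 1):
  n = 1: D(1) = 1(1 + 4/3) = 7/3; numerator = -2(1) = -2; a_1 = (-2)/(7/3) = -6/7
  n = 2: D(2) = 2(2 + 4/3) = 20/3; numerator = -2(-6/7) + 2(1) = 26/7; a_2 = (26/7)/(20/3) = 39/70
  n = 3: D(3) = 3(3 + 4/3) = 13; numerator = -2(39/70) + 2(-6/7) = -99/35; a_3 = (-99/35)/(13) = -99/455
  n = 4: D(4) = 4(4 + 4/3) = 64/3; numerator = -2(-99/455) + 2(39/70) = 141/91; a_4 = (141/91)/(64/3) = 423/5824

r = 5/3; a_0 = 1; a_1 = -6/7; a_2 = 39/70; a_3 = -99/455; a_4 = 423/5824


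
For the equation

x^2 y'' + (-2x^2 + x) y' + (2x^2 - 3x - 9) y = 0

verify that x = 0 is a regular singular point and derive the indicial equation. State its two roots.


Divide by x^2 to reach normal form y'' + P_1(x) y' + P_2(x) y = 0 with P_1(x) = -2 + 1/x and P_2(x) = 2 - 3/x - 9/x^2.
x = 0 is a singular point because the y'-coefficient -2 + 1/x has a pole at x = 0 and the y-coefficient 2 - 3/x - 9/x^2 has a pole at x = 0.
It is a regular singular point because x P_1(x) = p(x) = 1 - 2x and x^2 P_2(x) = q(x) = 2x^2 - 3x - 9 are polynomials, hence analytic at x = 0.
p(0) = 1,  q(0) = -9.
Indicial equation: r(r-1) + p(0) r + q(0) = 0, i.e. r^2 + (p(0) - 1) r + q(0) = 0, i.e. r^2 - 9 = 0.
Discriminant: (0)^2 - 4(-9) = 36, so r = (0 ± 6)/2.
Solving: r_1 = 3, r_2 = -3.

indicial: r^2 - 9 = 0; roots r_1 = 3, r_2 = -3


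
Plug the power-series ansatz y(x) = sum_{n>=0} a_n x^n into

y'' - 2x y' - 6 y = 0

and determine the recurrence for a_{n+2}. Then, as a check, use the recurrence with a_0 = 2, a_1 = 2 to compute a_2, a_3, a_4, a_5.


Substitute y = sum_n a_n x^n.
y''(x) has coefficient (n+2)(n+1) a_{n+2} at x^n;
-2 x y'(x) has coefficient -2 n a_n at x^n (shift);
-6 y(x) has coefficient -6 a_n at x^n.
Matching x^n: (n+2)(n+1) a_{n+2} + (-2n - 6) a_n = 0.
Thus a_{n+2} = (2n + 6) / ((n+1)(n+2)) * a_n.

Check with a_0 = 2, a_1 = 2 (apply the recurrence for n = 0, 1, 2, 3): a_0 = 2, a_1 = 2, a_2 = 6, a_3 = 8/3, a_4 = 5, a_5 = 8/5.

a_(n+2) = (2n + 6) / ((n+1)(n+2)) * a_n; check: a_0 = 2, a_1 = 2, a_2 = 6, a_3 = 8/3, a_4 = 5, a_5 = 8/5


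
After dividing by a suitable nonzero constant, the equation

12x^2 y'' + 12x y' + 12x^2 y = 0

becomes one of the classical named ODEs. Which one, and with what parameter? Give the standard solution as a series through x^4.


All three coefficients share the factor 12; dividing through by 12 gives  x^2 y'' + x y' + x^2 y = 0.
This matches the Bessel equation x^2 y'' + x y' + (x^2 - nu^2) y = 0 with nu^2 = 0, so nu = 0; the solution bounded at x = 0 is J_0(x).
Frobenius at x = 0: indicial roots ±nu; for r = nu the recurrence k(k + 2nu) c_k = -c_{k-2} gives the standard series J_nu(x) = sum_{k>=0} (-1)^k / (k! (k+nu)!) (x/2)^(2k+nu). Evaluate the first 3 terms:
  k = 0: (-1)^0 / (0! * 0! * 2^0) x^0 = 1/(1*1*1) x^0 = (1) x^0
  k = 1: (-1)^1 / (1! * 1! * 2^2) x^2 = -1/(1*1*4) x^2 = (-1/4) x^2
  k = 2: (-1)^2 / (2! * 2! * 2^4) x^4 = 1/(2*2*16) x^4 = (1/64) x^4
Hence J_0(x) = x^4/64 - x^2/4 + 1 + ....

J_0(x); series = x^4/64 - x^2/4 + 1


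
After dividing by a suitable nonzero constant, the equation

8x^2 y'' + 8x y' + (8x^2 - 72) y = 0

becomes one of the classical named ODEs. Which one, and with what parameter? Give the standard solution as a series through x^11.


All three coefficients share the factor 8; dividing through by 8 gives  x^2 y'' + x y' + (x^2 - 9) y = 0.
This matches the Bessel equation x^2 y'' + x y' + (x^2 - nu^2) y = 0 with nu^2 = 9, so nu = 3; the solution bounded at x = 0 is J_3(x).
Frobenius at x = 0: indicial roots ±nu; for r = nu the recurrence k(k + 2nu) c_k = -c_{k-2} gives the standard series J_nu(x) = sum_{k>=0} (-1)^k / (k! (k+nu)!) (x/2)^(2k+nu). Evaluate the first 5 terms:
  k = 0: (-1)^0 / (0! * 3! * 2^3) x^3 = 1/(1*6*8) x^3 = (1/48) x^3
  k = 1: (-1)^1 / (1! * 4! * 2^5) x^5 = -1/(1*24*32) x^5 = (-1/768) x^5
  k = 2: (-1)^2 / (2! * 5! * 2^7) x^7 = 1/(2*120*128) x^7 = (1/30720) x^7
  k = 3: (-1)^3 / (3! * 6! * 2^9) x^9 = -1/(6*720*512) x^9 = (-1/2211840) x^9
  k = 4: (-1)^4 / (4! * 7! * 2^11) x^11 = 1/(24*5040*2048) x^11 = (1/247726080) x^11
Hence J_3(x) = x^11/247726080 - x^9/2211840 + x^7/30720 - x^5/768 + x^3/48 + ....

J_3(x); series = x^11/247726080 - x^9/2211840 + x^7/30720 - x^5/768 + x^3/48


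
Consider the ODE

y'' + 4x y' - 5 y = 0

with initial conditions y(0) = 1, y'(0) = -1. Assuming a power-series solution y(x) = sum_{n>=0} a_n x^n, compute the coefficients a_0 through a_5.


Ansatz: y(x) = sum_{n>=0} a_n x^n, so y'(x) = sum_{n>=1} n a_n x^(n-1) and y''(x) = sum_{n>=2} n(n-1) a_n x^(n-2).
Substitute into P(x) y'' + Q(x) y' + R(x) y = 0 with P(x) = 1, Q(x) = 4x, R(x) = -5, and match powers of x.
Initial conditions: a_0 = 1, a_1 = -1.
Setting the coefficient of each power of x to zero and solving order by order (substituting the coefficients already found):
  x^0: 2 a_2 - 5 a_0 = 0  ->  2 a_2 = 5 a_0 = 5  ->  a_2 = 5/2
  x^1: 6 a_3 - a_1 = 0  ->  6 a_3 = a_1 = -1  ->  a_3 = -1/6
  x^2: 12 a_4 + 3 a_2 = 0  ->  12 a_4 = -3 a_2 = -15/2  ->  a_4 = -5/8
  x^3: 20 a_5 + 7 a_3 = 0  ->  20 a_5 = -7 a_3 = 7/6  ->  a_5 = 7/120
Truncated series: y(x) = 1 - x + (5/2) x^2 - (1/6) x^3 - (5/8) x^4 + (7/120) x^5 + O(x^6).

a_0 = 1; a_1 = -1; a_2 = 5/2; a_3 = -1/6; a_4 = -5/8; a_5 = 7/120


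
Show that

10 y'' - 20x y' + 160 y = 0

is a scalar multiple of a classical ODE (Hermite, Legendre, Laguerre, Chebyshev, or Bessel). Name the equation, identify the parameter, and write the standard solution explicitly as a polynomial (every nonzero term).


All three coefficients share the factor 10; dividing through by 10 gives  y'' - 2x y' + 16 y = 0.
This matches the Hermite equation y'' - 2x y' + 2n y = 0 with 2n = 16, so n = 8; the polynomial solution is H_8(x).
With y = sum_k a_k x^k, matching x^k gives (k+2)(k+1) a_{k+2} = 2(k - n) a_k = 2(k - 8) a_k. The right side vanishes at k = 8, so the series with the parity of 8 terminates at degree 8.
Standard normalization: leading coefficient of H_n is 2^n, so a_8 = 2^8 = 256. Work downward with a_k = (k+1)(k+2) a_{k+2} / (2(k - n)):
  a_6 = (7)(8)(256) / (2(6 - 8)) = 14336/(-4) = -3584
  a_4 = (5)(6)(-3584) / (2(4 - 8)) = -107520/(-8) = 13440
  a_2 = (3)(4)(13440) / (2(2 - 8)) = 161280/(-12) = -13440
  a_0 = (1)(2)(-13440) / (2(0 - 8)) = -26880/(-16) = 1680
Hence H_8(x) = 256 x^8 - 3584 x^6 + 13440 x^4 - 13440 x^2 + 1680.

H_8(x); series = 256 x^8 - 3584 x^6 + 13440 x^4 - 13440 x^2 + 1680


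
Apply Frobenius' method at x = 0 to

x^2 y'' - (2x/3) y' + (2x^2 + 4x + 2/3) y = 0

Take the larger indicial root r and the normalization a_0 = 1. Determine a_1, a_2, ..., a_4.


Write in Frobenius form y'' + (p(x)/x) y' + (q(x)/x^2) y = 0:
  p(x) = -2/3,  q(x) = 2x^2 + 4x + 2/3.
Indicial equation: r(r-1) + (-2/3) r + (2/3) = 0 -> roots r_1 = 1, r_2 = 2/3.
Take r = r_1 = 1. Let y(x) = x^r sum_{n>=0} a_n x^n with a_0 = 1.
Substitute y = x^r sum a_n x^n and match x^{r+n}. The recurrence is
  D(n) a_n + 4 a_{n-1} + 2 a_{n-2} = 0,  where D(n) = (r+n)(r+n-1) + (-2/3)(r+n) + (2/3).
  a_n = [-4 a_{n-1} - 2 a_{n-2}] / D(n).
Since the indicial polynomial factors as (r - r_1)(r - r_2), D(n) = (r_1 + n - r_1)(r_1 + n - r_2) = n(n + 1/3).
Evaluating step by step (a_0 = 1):
  n = 1: D(1) = 1(1 + 1/3) = 4/3; numerator = -4(1) = -4; a_1 = (-4)/(4/3) = -3
  n = 2: D(2) = 2(2 + 1/3) = 14/3; numerator = -4(-3) - 2(1) = 10; a_2 = (10)/(14/3) = 15/7
  n = 3: D(3) = 3(3 + 1/3) = 10; numerator = -4(15/7) - 2(-3) = -18/7; a_3 = (-18/7)/(10) = -9/35
  n = 4: D(4) = 4(4 + 1/3) = 52/3; numerator = -4(-9/35) - 2(15/7) = -114/35; a_4 = (-114/35)/(52/3) = -171/910

r = 1; a_0 = 1; a_1 = -3; a_2 = 15/7; a_3 = -9/35; a_4 = -171/910


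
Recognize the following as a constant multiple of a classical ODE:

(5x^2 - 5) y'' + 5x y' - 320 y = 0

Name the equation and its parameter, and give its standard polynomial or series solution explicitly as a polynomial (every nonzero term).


All three coefficients share the factor -5; dividing through by -5 gives  (1 - x^2) y'' - x y' + 64 y = 0.
This matches the Chebyshev equation (1 - x^2) y'' - x y' + n^2 y = 0 (note the -x y' term, not -2x y') with n^2 = 64, so n = 8; the polynomial solution is T_8(x).
With y = sum_k a_k x^k, matching x^k gives (k+2)(k+1) a_{k+2} = (k^2 - n^2) a_k = (k - 8)(k + 8) a_k. The right side vanishes at k = 8, so the series with the parity of 8 terminates at degree 8.
Standard normalization: leading coefficient of T_n is 2^(n-1), so a_8 = 2^7 = 128. Work downward with a_k = (k+1)(k+2) a_{k+2} / ((k - 8)(k + 8)):
  a_6 = (7)(8)(128) / ((6 - 8)(6 + 8)) = 7168/(-28) = -256
  a_4 = (5)(6)(-256) / ((4 - 8)(4 + 8)) = -7680/(-48) = 160
  a_2 = (3)(4)(160) / ((2 - 8)(2 + 8)) = 1920/(-60) = -32
  a_0 = (1)(2)(-32) / ((0 - 8)(0 + 8)) = -64/(-64) = 1
Hence T_8(x) = 128 x^8 - 256 x^6 + 160 x^4 - 32 x^2 + 1.

T_8(x); series = 128 x^8 - 256 x^6 + 160 x^4 - 32 x^2 + 1


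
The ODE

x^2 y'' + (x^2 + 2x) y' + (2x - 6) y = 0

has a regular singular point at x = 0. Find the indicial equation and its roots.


Divide by x^2 to reach normal form y'' + P_1(x) y' + P_2(x) y = 0 with P_1(x) = 1 + 2/x and P_2(x) = 2/x - 6/x^2.
x = 0 is a singular point because the y'-coefficient 1 + 2/x has a pole at x = 0 and the y-coefficient 2/x - 6/x^2 has a pole at x = 0.
It is a regular singular point because x P_1(x) = p(x) = x + 2 and x^2 P_2(x) = q(x) = 2x - 6 are polynomials, hence analytic at x = 0.
p(0) = 2,  q(0) = -6.
Indicial equation: r(r-1) + p(0) r + q(0) = 0, i.e. r^2 + (p(0) - 1) r + q(0) = 0, i.e. r^2 + 1 r - 6 = 0.
Discriminant: (1)^2 - 4(-6) = 25, so r = (-1 ± 5)/2.
Solving: r_1 = 2, r_2 = -3.

indicial: r^2 + 1 r - 6 = 0; roots r_1 = 2, r_2 = -3


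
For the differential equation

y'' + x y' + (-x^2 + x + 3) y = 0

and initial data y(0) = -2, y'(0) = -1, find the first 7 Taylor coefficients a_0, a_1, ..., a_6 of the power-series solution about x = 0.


Ansatz: y(x) = sum_{n>=0} a_n x^n, so y'(x) = sum_{n>=1} n a_n x^(n-1) and y''(x) = sum_{n>=2} n(n-1) a_n x^(n-2).
Substitute into P(x) y'' + Q(x) y' + R(x) y = 0 with P(x) = 1, Q(x) = x, R(x) = -x^2 + x + 3, and match powers of x.
Initial conditions: a_0 = -2, a_1 = -1.
Setting the coefficient of each power of x to zero and solving order by order (substituting the coefficients already found):
  x^0: 2 a_2 + 3 a_0 = 0  ->  2 a_2 = -3 a_0 = 6  ->  a_2 = 3
  x^1: 6 a_3 + 4 a_1 + a_0 = 0  ->  6 a_3 = -4 a_1 - a_0 = 6  ->  a_3 = 1
  x^2: 12 a_4 + 5 a_2 + a_1 - a_0 = 0  ->  12 a_4 = -5 a_2 - a_1 + a_0 = -16  ->  a_4 = -4/3
  x^3: 20 a_5 + 6 a_3 + a_2 - a_1 = 0  ->  20 a_5 = -6 a_3 - a_2 + a_1 = -10  ->  a_5 = -1/2
  x^4: 30 a_6 + 7 a_4 + a_3 - a_2 = 0  ->  30 a_6 = -7 a_4 - a_3 + a_2 = 34/3  ->  a_6 = 17/45
Truncated series: y(x) = -2 - x + 3 x^2 + x^3 - (4/3) x^4 - (1/2) x^5 + (17/45) x^6 + O(x^7).

a_0 = -2; a_1 = -1; a_2 = 3; a_3 = 1; a_4 = -4/3; a_5 = -1/2; a_6 = 17/45


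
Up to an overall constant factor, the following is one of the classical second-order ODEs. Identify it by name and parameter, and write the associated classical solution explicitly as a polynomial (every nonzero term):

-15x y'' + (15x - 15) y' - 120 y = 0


All three coefficients share the factor -15; dividing through by -15 gives  x y'' + (1 - x) y' + 8 y = 0.
This matches the Laguerre equation x y'' + (1 - x) y' + n y = 0 with n = 8; the polynomial solution is L_8(x).
With y = sum_k a_k x^k, matching x^k gives (k+1)k a_{k+1} + (k+1) a_{k+1} - k a_k + n a_k = 0, i.e. (k+1)^2 a_{k+1} = (k - n) a_k = (k - 8) a_k. The right side vanishes at k = 8, so the series terminates at degree 8.
Standard normalization L_n(0) = 1 gives a_0 = 1. Work upward with a_{k+1} = (k - 8) a_k / (k+1)^2:
  a_1 = (0 - 8)(1) / 1^2 = -8/1 = -8
  a_2 = (1 - 8)(-8) / 2^2 = 56/4 = 14
  a_3 = (2 - 8)(14) / 3^2 = -84/9 = -28/3
  a_4 = (3 - 8)(-28/3) / 4^2 = (140/3)/16 = 35/12
  a_5 = (4 - 8)(35/12) / 5^2 = (-35/3)/25 = -7/15
  a_6 = (5 - 8)(-7/15) / 6^2 = (7/5)/36 = 7/180
  a_7 = (6 - 8)(7/180) / 7^2 = (-7/90)/49 = -1/630
  a_8 = (7 - 8)(-1/630) / 8^2 = (1/630)/64 = 1/40320
Hence L_8(x) = x^8/40320 - x^7/630 + 7 x^6/180 - 7 x^5/15 + 35 x^4/12 - 28 x^3/3 + 14 x^2 - 8 x + 1.

L_8(x); series = x^8/40320 - x^7/630 + 7 x^6/180 - 7 x^5/15 + 35 x^4/12 - 28 x^3/3 + 14 x^2 - 8 x + 1


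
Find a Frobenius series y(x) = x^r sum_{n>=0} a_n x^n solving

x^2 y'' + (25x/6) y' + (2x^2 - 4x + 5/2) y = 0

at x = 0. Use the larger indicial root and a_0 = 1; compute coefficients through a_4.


Write in Frobenius form y'' + (p(x)/x) y' + (q(x)/x^2) y = 0:
  p(x) = 25/6,  q(x) = 2x^2 - 4x + 5/2.
Indicial equation: r(r-1) + (25/6) r + (5/2) = 0 -> roots r_1 = -3/2, r_2 = -5/3.
Take r = r_1 = -3/2. Let y(x) = x^r sum_{n>=0} a_n x^n with a_0 = 1.
Substitute y = x^r sum a_n x^n and match x^{r+n}. The recurrence is
  D(n) a_n - 4 a_{n-1} + 2 a_{n-2} = 0,  where D(n) = (r+n)(r+n-1) + (25/6)(r+n) + (5/2).
  a_n = [4 a_{n-1} - 2 a_{n-2}] / D(n).
Since the indicial polynomial factors as (r - r_1)(r - r_2), D(n) = (r_1 + n - r_1)(r_1 + n - r_2) = n(n + 1/6).
Evaluating step by step (a_0 = 1):
  n = 1: D(1) = 1(1 + 1/6) = 7/6; numerator = 4(1) = 4; a_1 = (4)/(7/6) = 24/7
  n = 2: D(2) = 2(2 + 1/6) = 13/3; numerator = 4(24/7) - 2(1) = 82/7; a_2 = (82/7)/(13/3) = 246/91
  n = 3: D(3) = 3(3 + 1/6) = 19/2; numerator = 4(246/91) - 2(24/7) = 360/91; a_3 = (360/91)/(19/2) = 720/1729
  n = 4: D(4) = 4(4 + 1/6) = 50/3; numerator = 4(720/1729) - 2(246/91) = -924/247; a_4 = (-924/247)/(50/3) = -1386/6175

r = -3/2; a_0 = 1; a_1 = 24/7; a_2 = 246/91; a_3 = 720/1729; a_4 = -1386/6175


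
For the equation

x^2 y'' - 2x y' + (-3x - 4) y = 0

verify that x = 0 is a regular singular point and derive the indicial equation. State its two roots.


Divide by x^2 to reach normal form y'' + P_1(x) y' + P_2(x) y = 0 with P_1(x) = -2/x and P_2(x) = -3/x - 4/x^2.
x = 0 is a singular point because the y'-coefficient -2/x has a pole at x = 0 and the y-coefficient -3/x - 4/x^2 has a pole at x = 0.
It is a regular singular point because x P_1(x) = p(x) = -2 and x^2 P_2(x) = q(x) = -3x - 4 are polynomials, hence analytic at x = 0.
p(0) = -2,  q(0) = -4.
Indicial equation: r(r-1) + p(0) r + q(0) = 0, i.e. r^2 + (p(0) - 1) r + q(0) = 0, i.e. r^2 - 3 r - 4 = 0.
Discriminant: (-3)^2 - 4(-4) = 25, so r = (3 ± 5)/2.
Solving: r_1 = 4, r_2 = -1.

indicial: r^2 - 3 r - 4 = 0; roots r_1 = 4, r_2 = -1


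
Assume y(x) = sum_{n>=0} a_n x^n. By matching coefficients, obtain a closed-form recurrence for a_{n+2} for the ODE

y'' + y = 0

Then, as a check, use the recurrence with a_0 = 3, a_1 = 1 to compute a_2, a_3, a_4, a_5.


Substitute y = sum_n a_n x^n into y'' + (const) y = 0.
y''(x) = sum_{n>=0} (n+2)(n+1) a_{n+2} x^n.
The ODE becomes sum_n [(n+2)(n+1) a_{n+2} + 1 a_n] x^n = 0.
Setting each coefficient to zero gives the recurrence:
  (n+2)(n+1) a_{n+2} + 1 a_n = 0,
  a_{n+2} = -1 / ((n+1)(n+2)) a_n.

Check with a_0 = 3, a_1 = 1 (apply the recurrence for n = 0, 1, 2, 3): a_0 = 3, a_1 = 1, a_2 = -3/2, a_3 = -1/6, a_4 = 1/8, a_5 = 1/120.

a_{n+2} = -1/((n+1)(n+2)) * a_n; check: a_0 = 3, a_1 = 1, a_2 = -3/2, a_3 = -1/6, a_4 = 1/8, a_5 = 1/120


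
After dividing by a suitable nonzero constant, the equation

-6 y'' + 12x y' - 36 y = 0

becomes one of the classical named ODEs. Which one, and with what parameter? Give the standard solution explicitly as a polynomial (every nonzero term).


All three coefficients share the factor -6; dividing through by -6 gives  y'' - 2x y' + 6 y = 0.
This matches the Hermite equation y'' - 2x y' + 2n y = 0 with 2n = 6, so n = 3; the polynomial solution is H_3(x).
With y = sum_k a_k x^k, matching x^k gives (k+2)(k+1) a_{k+2} = 2(k - n) a_k = 2(k - 3) a_k. The right side vanishes at k = 3, so the series with the parity of 3 terminates at degree 3.
Standard normalization: leading coefficient of H_n is 2^n, so a_3 = 2^3 = 8. Work downward with a_k = (k+1)(k+2) a_{k+2} / (2(k - n)):
  a_1 = (2)(3)(8) / (2(1 - 3)) = 48/(-4) = -12
Hence H_3(x) = 8 x^3 - 12 x.

H_3(x); series = 8 x^3 - 12 x


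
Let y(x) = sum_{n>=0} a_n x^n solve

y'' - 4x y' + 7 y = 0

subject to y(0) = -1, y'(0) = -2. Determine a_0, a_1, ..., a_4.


Ansatz: y(x) = sum_{n>=0} a_n x^n, so y'(x) = sum_{n>=1} n a_n x^(n-1) and y''(x) = sum_{n>=2} n(n-1) a_n x^(n-2).
Substitute into P(x) y'' + Q(x) y' + R(x) y = 0 with P(x) = 1, Q(x) = -4x, R(x) = 7, and match powers of x.
Initial conditions: a_0 = -1, a_1 = -2.
Setting the coefficient of each power of x to zero and solving order by order (substituting the coefficients already found):
  x^0: 2 a_2 + 7 a_0 = 0  ->  2 a_2 = -7 a_0 = 7  ->  a_2 = 7/2
  x^1: 6 a_3 + 3 a_1 = 0  ->  6 a_3 = -3 a_1 = 6  ->  a_3 = 1
  x^2: 12 a_4 - a_2 = 0  ->  12 a_4 = a_2 = 7/2  ->  a_4 = 7/24
Truncated series: y(x) = -1 - 2 x + (7/2) x^2 + x^3 + (7/24) x^4 + O(x^5).

a_0 = -1; a_1 = -2; a_2 = 7/2; a_3 = 1; a_4 = 7/24


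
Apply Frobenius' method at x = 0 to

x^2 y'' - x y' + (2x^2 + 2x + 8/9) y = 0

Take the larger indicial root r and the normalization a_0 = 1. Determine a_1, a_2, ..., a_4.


Write in Frobenius form y'' + (p(x)/x) y' + (q(x)/x^2) y = 0:
  p(x) = -1,  q(x) = 2x^2 + 2x + 8/9.
Indicial equation: r(r-1) + (-1) r + (8/9) = 0 -> roots r_1 = 4/3, r_2 = 2/3.
Take r = r_1 = 4/3. Let y(x) = x^r sum_{n>=0} a_n x^n with a_0 = 1.
Substitute y = x^r sum a_n x^n and match x^{r+n}. The recurrence is
  D(n) a_n + 2 a_{n-1} + 2 a_{n-2} = 0,  where D(n) = (r+n)(r+n-1) + (-1)(r+n) + (8/9).
  a_n = [-2 a_{n-1} - 2 a_{n-2}] / D(n).
Since the indicial polynomial factors as (r - r_1)(r - r_2), D(n) = (r_1 + n - r_1)(r_1 + n - r_2) = n(n + 2/3).
Evaluating step by step (a_0 = 1):
  n = 1: D(1) = 1(1 + 2/3) = 5/3; numerator = -2(1) = -2; a_1 = (-2)/(5/3) = -6/5
  n = 2: D(2) = 2(2 + 2/3) = 16/3; numerator = -2(-6/5) - 2(1) = 2/5; a_2 = (2/5)/(16/3) = 3/40
  n = 3: D(3) = 3(3 + 2/3) = 11; numerator = -2(3/40) - 2(-6/5) = 9/4; a_3 = (9/4)/(11) = 9/44
  n = 4: D(4) = 4(4 + 2/3) = 56/3; numerator = -2(9/44) - 2(3/40) = -123/220; a_4 = (-123/220)/(56/3) = -369/12320

r = 4/3; a_0 = 1; a_1 = -6/5; a_2 = 3/40; a_3 = 9/44; a_4 = -369/12320


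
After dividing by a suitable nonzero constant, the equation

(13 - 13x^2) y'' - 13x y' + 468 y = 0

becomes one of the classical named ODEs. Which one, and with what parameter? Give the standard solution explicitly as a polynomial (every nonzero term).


All three coefficients share the factor 13; dividing through by 13 gives  (1 - x^2) y'' - x y' + 36 y = 0.
This matches the Chebyshev equation (1 - x^2) y'' - x y' + n^2 y = 0 (note the -x y' term, not -2x y') with n^2 = 36, so n = 6; the polynomial solution is T_6(x).
With y = sum_k a_k x^k, matching x^k gives (k+2)(k+1) a_{k+2} = (k^2 - n^2) a_k = (k - 6)(k + 6) a_k. The right side vanishes at k = 6, so the series with the parity of 6 terminates at degree 6.
Standard normalization: leading coefficient of T_n is 2^(n-1), so a_6 = 2^5 = 32. Work downward with a_k = (k+1)(k+2) a_{k+2} / ((k - 6)(k + 6)):
  a_4 = (5)(6)(32) / ((4 - 6)(4 + 6)) = 960/(-20) = -48
  a_2 = (3)(4)(-48) / ((2 - 6)(2 + 6)) = -576/(-32) = 18
  a_0 = (1)(2)(18) / ((0 - 6)(0 + 6)) = 36/(-36) = -1
Hence T_6(x) = 32 x^6 - 48 x^4 + 18 x^2 - 1.

T_6(x); series = 32 x^6 - 48 x^4 + 18 x^2 - 1


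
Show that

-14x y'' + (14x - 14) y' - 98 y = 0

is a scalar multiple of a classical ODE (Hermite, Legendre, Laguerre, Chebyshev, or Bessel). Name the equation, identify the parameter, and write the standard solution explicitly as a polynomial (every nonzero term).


All three coefficients share the factor -14; dividing through by -14 gives  x y'' + (1 - x) y' + 7 y = 0.
This matches the Laguerre equation x y'' + (1 - x) y' + n y = 0 with n = 7; the polynomial solution is L_7(x).
With y = sum_k a_k x^k, matching x^k gives (k+1)k a_{k+1} + (k+1) a_{k+1} - k a_k + n a_k = 0, i.e. (k+1)^2 a_{k+1} = (k - n) a_k = (k - 7) a_k. The right side vanishes at k = 7, so the series terminates at degree 7.
Standard normalization L_n(0) = 1 gives a_0 = 1. Work upward with a_{k+1} = (k - 7) a_k / (k+1)^2:
  a_1 = (0 - 7)(1) / 1^2 = -7/1 = -7
  a_2 = (1 - 7)(-7) / 2^2 = 42/4 = 21/2
  a_3 = (2 - 7)(21/2) / 3^2 = (-105/2)/9 = -35/6
  a_4 = (3 - 7)(-35/6) / 4^2 = (70/3)/16 = 35/24
  a_5 = (4 - 7)(35/24) / 5^2 = (-35/8)/25 = -7/40
  a_6 = (5 - 7)(-7/40) / 6^2 = (7/20)/36 = 7/720
  a_7 = (6 - 7)(7/720) / 7^2 = (-7/720)/49 = -1/5040
Hence L_7(x) = -x^7/5040 + 7 x^6/720 - 7 x^5/40 + 35 x^4/24 - 35 x^3/6 + 21 x^2/2 - 7 x + 1.

L_7(x); series = -x^7/5040 + 7 x^6/720 - 7 x^5/40 + 35 x^4/24 - 35 x^3/6 + 21 x^2/2 - 7 x + 1


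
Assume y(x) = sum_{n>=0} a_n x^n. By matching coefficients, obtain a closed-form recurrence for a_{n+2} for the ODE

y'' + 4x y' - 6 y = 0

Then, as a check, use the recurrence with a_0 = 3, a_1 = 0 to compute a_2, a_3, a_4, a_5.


Substitute y = sum_n a_n x^n.
y''(x) has coefficient (n+2)(n+1) a_{n+2} at x^n;
4 x y'(x) has coefficient 4 n a_n at x^n (shift);
-6 y(x) has coefficient -6 a_n at x^n.
Matching x^n: (n+2)(n+1) a_{n+2} + (4n - 6) a_n = 0.
Thus a_{n+2} = (-4n + 6) / ((n+1)(n+2)) * a_n.

Check with a_0 = 3, a_1 = 0 (apply the recurrence for n = 0, 1, 2, 3): a_0 = 3, a_1 = 0, a_2 = 9, a_3 = 0, a_4 = -3/2, a_5 = 0.

a_(n+2) = (-4n + 6) / ((n+1)(n+2)) * a_n; check: a_0 = 3, a_1 = 0, a_2 = 9, a_3 = 0, a_4 = -3/2, a_5 = 0


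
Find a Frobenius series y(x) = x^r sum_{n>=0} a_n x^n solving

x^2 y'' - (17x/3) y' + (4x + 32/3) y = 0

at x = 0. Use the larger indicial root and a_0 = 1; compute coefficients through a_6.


Write in Frobenius form y'' + (p(x)/x) y' + (q(x)/x^2) y = 0:
  p(x) = -17/3,  q(x) = 4x + 32/3.
Indicial equation: r(r-1) + (-17/3) r + (32/3) = 0 -> roots r_1 = 4, r_2 = 8/3.
Take r = r_1 = 4. Let y(x) = x^r sum_{n>=0} a_n x^n with a_0 = 1.
Substitute y = x^r sum a_n x^n and match x^{r+n}. The recurrence is
  D(n) a_n + 4 a_{n-1} = 0,  where D(n) = (r+n)(r+n-1) + (-17/3)(r+n) + (32/3).
  a_n = -4 / D(n) * a_{n-1}.
Since the indicial polynomial factors as (r - r_1)(r - r_2), D(n) = (r_1 + n - r_1)(r_1 + n - r_2) = n(n + 4/3).
Evaluating step by step (a_0 = 1):
  n = 1: D(1) = 1(1 + 4/3) = 7/3; numerator = -4(1) = -4; a_1 = (-4)/(7/3) = -12/7
  n = 2: D(2) = 2(2 + 4/3) = 20/3; numerator = -4(-12/7) = 48/7; a_2 = (48/7)/(20/3) = 36/35
  n = 3: D(3) = 3(3 + 4/3) = 13; numerator = -4(36/35) = -144/35; a_3 = (-144/35)/(13) = -144/455
  n = 4: D(4) = 4(4 + 4/3) = 64/3; numerator = -4(-144/455) = 576/455; a_4 = (576/455)/(64/3) = 27/455
  n = 5: D(5) = 5(5 + 4/3) = 95/3; numerator = -4(27/455) = -108/455; a_5 = (-108/455)/(95/3) = -324/43225
  n = 6: D(6) = 6(6 + 4/3) = 44; numerator = -4(-324/43225) = 1296/43225; a_6 = (1296/43225)/(44) = 324/475475

r = 4; a_0 = 1; a_1 = -12/7; a_2 = 36/35; a_3 = -144/455; a_4 = 27/455; a_5 = -324/43225; a_6 = 324/475475


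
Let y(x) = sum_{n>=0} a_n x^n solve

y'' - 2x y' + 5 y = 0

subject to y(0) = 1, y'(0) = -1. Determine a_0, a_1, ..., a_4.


Ansatz: y(x) = sum_{n>=0} a_n x^n, so y'(x) = sum_{n>=1} n a_n x^(n-1) and y''(x) = sum_{n>=2} n(n-1) a_n x^(n-2).
Substitute into P(x) y'' + Q(x) y' + R(x) y = 0 with P(x) = 1, Q(x) = -2x, R(x) = 5, and match powers of x.
Initial conditions: a_0 = 1, a_1 = -1.
Setting the coefficient of each power of x to zero and solving order by order (substituting the coefficients already found):
  x^0: 2 a_2 + 5 a_0 = 0  ->  2 a_2 = -5 a_0 = -5  ->  a_2 = -5/2
  x^1: 6 a_3 + 3 a_1 = 0  ->  6 a_3 = -3 a_1 = 3  ->  a_3 = 1/2
  x^2: 12 a_4 + a_2 = 0  ->  12 a_4 = -a_2 = 5/2  ->  a_4 = 5/24
Truncated series: y(x) = 1 - x - (5/2) x^2 + (1/2) x^3 + (5/24) x^4 + O(x^5).

a_0 = 1; a_1 = -1; a_2 = -5/2; a_3 = 1/2; a_4 = 5/24


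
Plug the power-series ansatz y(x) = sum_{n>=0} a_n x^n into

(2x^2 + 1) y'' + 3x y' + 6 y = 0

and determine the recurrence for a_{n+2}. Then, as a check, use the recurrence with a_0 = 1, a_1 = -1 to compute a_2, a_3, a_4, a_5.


Substitute y = sum_n a_n x^n.
(1 + 2 x^2) y'' contributes (n+2)(n+1) a_{n+2} + 2 n(n-1) a_n at x^n.
3 x y'(x) contributes 3 n a_n at x^n.
6 y(x) contributes 6 a_n at x^n.
Matching x^n: (n+2)(n+1) a_{n+2} + (2 n(n-1) + 3 n + 6) a_n = 0.
Thus a_{n+2} = (-2 n(n-1) - 3 n - 6) / ((n+1)(n+2)) * a_n.

Check with a_0 = 1, a_1 = -1 (apply the recurrence for n = 0, 1, 2, 3): a_0 = 1, a_1 = -1, a_2 = -3, a_3 = 3/2, a_4 = 4, a_5 = -81/40.

a_(n+2) = (-2 n(n-1) - 3 n - 6) / ((n+1)(n+2)) * a_n; check: a_0 = 1, a_1 = -1, a_2 = -3, a_3 = 3/2, a_4 = 4, a_5 = -81/40


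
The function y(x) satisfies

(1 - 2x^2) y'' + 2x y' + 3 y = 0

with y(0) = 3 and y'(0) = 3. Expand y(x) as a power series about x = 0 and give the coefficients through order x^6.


Ansatz: y(x) = sum_{n>=0} a_n x^n, so y'(x) = sum_{n>=1} n a_n x^(n-1) and y''(x) = sum_{n>=2} n(n-1) a_n x^(n-2).
Substitute into P(x) y'' + Q(x) y' + R(x) y = 0 with P(x) = 1 - 2x^2, Q(x) = 2x, R(x) = 3, and match powers of x.
Initial conditions: a_0 = 3, a_1 = 3.
Setting the coefficient of each power of x to zero and solving order by order (substituting the coefficients already found):
  x^0: 2 a_2 + 3 a_0 = 0  ->  2 a_2 = -3 a_0 = -9  ->  a_2 = -9/2
  x^1: 6 a_3 + 5 a_1 = 0  ->  6 a_3 = -5 a_1 = -15  ->  a_3 = -5/2
  x^2: 12 a_4 + 3 a_2 = 0  ->  12 a_4 = -3 a_2 = 27/2  ->  a_4 = 9/8
  x^3: 20 a_5 - 3 a_3 = 0  ->  20 a_5 = 3 a_3 = -15/2  ->  a_5 = -3/8
  x^4: 30 a_6 - 13 a_4 = 0  ->  30 a_6 = 13 a_4 = 117/8  ->  a_6 = 39/80
Truncated series: y(x) = 3 + 3 x - (9/2) x^2 - (5/2) x^3 + (9/8) x^4 - (3/8) x^5 + (39/80) x^6 + O(x^7).

a_0 = 3; a_1 = 3; a_2 = -9/2; a_3 = -5/2; a_4 = 9/8; a_5 = -3/8; a_6 = 39/80


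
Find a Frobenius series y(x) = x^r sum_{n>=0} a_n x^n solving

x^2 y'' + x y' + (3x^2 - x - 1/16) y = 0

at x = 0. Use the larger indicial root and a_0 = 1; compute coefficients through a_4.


Write in Frobenius form y'' + (p(x)/x) y' + (q(x)/x^2) y = 0:
  p(x) = 1,  q(x) = 3x^2 - x - 1/16.
Indicial equation: r(r-1) + (1) r + (-1/16) = 0 -> roots r_1 = 1/4, r_2 = -1/4.
Take r = r_1 = 1/4. Let y(x) = x^r sum_{n>=0} a_n x^n with a_0 = 1.
Substitute y = x^r sum a_n x^n and match x^{r+n}. The recurrence is
  D(n) a_n - 1 a_{n-1} + 3 a_{n-2} = 0,  where D(n) = (r+n)(r+n-1) + (1)(r+n) + (-1/16).
  a_n = [1 a_{n-1} - 3 a_{n-2}] / D(n).
Since the indicial polynomial factors as (r - r_1)(r - r_2), D(n) = (r_1 + n - r_1)(r_1 + n - r_2) = n(n + 1/2).
Evaluating step by step (a_0 = 1):
  n = 1: D(1) = 1(1 + 1/2) = 3/2; numerator = 1(1) = 1; a_1 = (1)/(3/2) = 2/3
  n = 2: D(2) = 2(2 + 1/2) = 5; numerator = 1(2/3) - 3(1) = -7/3; a_2 = (-7/3)/(5) = -7/15
  n = 3: D(3) = 3(3 + 1/2) = 21/2; numerator = 1(-7/15) - 3(2/3) = -37/15; a_3 = (-37/15)/(21/2) = -74/315
  n = 4: D(4) = 4(4 + 1/2) = 18; numerator = 1(-74/315) - 3(-7/15) = 367/315; a_4 = (367/315)/(18) = 367/5670

r = 1/4; a_0 = 1; a_1 = 2/3; a_2 = -7/15; a_3 = -74/315; a_4 = 367/5670


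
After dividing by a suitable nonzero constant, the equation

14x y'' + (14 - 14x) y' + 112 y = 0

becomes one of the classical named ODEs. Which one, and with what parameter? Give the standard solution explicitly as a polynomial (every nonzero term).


All three coefficients share the factor 14; dividing through by 14 gives  x y'' + (1 - x) y' + 8 y = 0.
This matches the Laguerre equation x y'' + (1 - x) y' + n y = 0 with n = 8; the polynomial solution is L_8(x).
With y = sum_k a_k x^k, matching x^k gives (k+1)k a_{k+1} + (k+1) a_{k+1} - k a_k + n a_k = 0, i.e. (k+1)^2 a_{k+1} = (k - n) a_k = (k - 8) a_k. The right side vanishes at k = 8, so the series terminates at degree 8.
Standard normalization L_n(0) = 1 gives a_0 = 1. Work upward with a_{k+1} = (k - 8) a_k / (k+1)^2:
  a_1 = (0 - 8)(1) / 1^2 = -8/1 = -8
  a_2 = (1 - 8)(-8) / 2^2 = 56/4 = 14
  a_3 = (2 - 8)(14) / 3^2 = -84/9 = -28/3
  a_4 = (3 - 8)(-28/3) / 4^2 = (140/3)/16 = 35/12
  a_5 = (4 - 8)(35/12) / 5^2 = (-35/3)/25 = -7/15
  a_6 = (5 - 8)(-7/15) / 6^2 = (7/5)/36 = 7/180
  a_7 = (6 - 8)(7/180) / 7^2 = (-7/90)/49 = -1/630
  a_8 = (7 - 8)(-1/630) / 8^2 = (1/630)/64 = 1/40320
Hence L_8(x) = x^8/40320 - x^7/630 + 7 x^6/180 - 7 x^5/15 + 35 x^4/12 - 28 x^3/3 + 14 x^2 - 8 x + 1.

L_8(x); series = x^8/40320 - x^7/630 + 7 x^6/180 - 7 x^5/15 + 35 x^4/12 - 28 x^3/3 + 14 x^2 - 8 x + 1


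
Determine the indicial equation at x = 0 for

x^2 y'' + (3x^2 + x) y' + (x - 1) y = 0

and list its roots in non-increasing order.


Divide by x^2 to reach normal form y'' + P_1(x) y' + P_2(x) y = 0 with P_1(x) = 3 + 1/x and P_2(x) = 1/x - 1/x^2.
x = 0 is a singular point because the y'-coefficient 3 + 1/x has a pole at x = 0 and the y-coefficient 1/x - 1/x^2 has a pole at x = 0.
It is a regular singular point because x P_1(x) = p(x) = 3x + 1 and x^2 P_2(x) = q(x) = x - 1 are polynomials, hence analytic at x = 0.
p(0) = 1,  q(0) = -1.
Indicial equation: r(r-1) + p(0) r + q(0) = 0, i.e. r^2 + (p(0) - 1) r + q(0) = 0, i.e. r^2 - 1 = 0.
Discriminant: (0)^2 - 4(-1) = 4, so r = (0 ± 2)/2.
Solving: r_1 = 1, r_2 = -1.

indicial: r^2 - 1 = 0; roots r_1 = 1, r_2 = -1


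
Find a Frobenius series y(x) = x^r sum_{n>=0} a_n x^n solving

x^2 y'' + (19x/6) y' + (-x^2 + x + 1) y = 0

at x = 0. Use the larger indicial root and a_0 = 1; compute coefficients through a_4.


Write in Frobenius form y'' + (p(x)/x) y' + (q(x)/x^2) y = 0:
  p(x) = 19/6,  q(x) = -x^2 + x + 1.
Indicial equation: r(r-1) + (19/6) r + (1) = 0 -> roots r_1 = -2/3, r_2 = -3/2.
Take r = r_1 = -2/3. Let y(x) = x^r sum_{n>=0} a_n x^n with a_0 = 1.
Substitute y = x^r sum a_n x^n and match x^{r+n}. The recurrence is
  D(n) a_n + 1 a_{n-1} - 1 a_{n-2} = 0,  where D(n) = (r+n)(r+n-1) + (19/6)(r+n) + (1).
  a_n = [-1 a_{n-1} + 1 a_{n-2}] / D(n).
Since the indicial polynomial factors as (r - r_1)(r - r_2), D(n) = (r_1 + n - r_1)(r_1 + n - r_2) = n(n + 5/6).
Evaluating step by step (a_0 = 1):
  n = 1: D(1) = 1(1 + 5/6) = 11/6; numerator = -1(1) = -1; a_1 = (-1)/(11/6) = -6/11
  n = 2: D(2) = 2(2 + 5/6) = 17/3; numerator = -1(-6/11) + 1(1) = 17/11; a_2 = (17/11)/(17/3) = 3/11
  n = 3: D(3) = 3(3 + 5/6) = 23/2; numerator = -1(3/11) + 1(-6/11) = -9/11; a_3 = (-9/11)/(23/2) = -18/253
  n = 4: D(4) = 4(4 + 5/6) = 58/3; numerator = -1(-18/253) + 1(3/11) = 87/253; a_4 = (87/253)/(58/3) = 9/506

r = -2/3; a_0 = 1; a_1 = -6/11; a_2 = 3/11; a_3 = -18/253; a_4 = 9/506


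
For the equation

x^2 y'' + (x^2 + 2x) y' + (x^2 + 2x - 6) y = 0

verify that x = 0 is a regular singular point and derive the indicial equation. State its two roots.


Divide by x^2 to reach normal form y'' + P_1(x) y' + P_2(x) y = 0 with P_1(x) = 1 + 2/x and P_2(x) = 1 + 2/x - 6/x^2.
x = 0 is a singular point because the y'-coefficient 1 + 2/x has a pole at x = 0 and the y-coefficient 1 + 2/x - 6/x^2 has a pole at x = 0.
It is a regular singular point because x P_1(x) = p(x) = x + 2 and x^2 P_2(x) = q(x) = x^2 + 2x - 6 are polynomials, hence analytic at x = 0.
p(0) = 2,  q(0) = -6.
Indicial equation: r(r-1) + p(0) r + q(0) = 0, i.e. r^2 + (p(0) - 1) r + q(0) = 0, i.e. r^2 + 1 r - 6 = 0.
Discriminant: (1)^2 - 4(-6) = 25, so r = (-1 ± 5)/2.
Solving: r_1 = 2, r_2 = -3.

indicial: r^2 + 1 r - 6 = 0; roots r_1 = 2, r_2 = -3


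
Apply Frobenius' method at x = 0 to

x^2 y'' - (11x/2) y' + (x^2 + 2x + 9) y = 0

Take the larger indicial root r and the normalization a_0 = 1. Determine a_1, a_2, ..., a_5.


Write in Frobenius form y'' + (p(x)/x) y' + (q(x)/x^2) y = 0:
  p(x) = -11/2,  q(x) = x^2 + 2x + 9.
Indicial equation: r(r-1) + (-11/2) r + (9) = 0 -> roots r_1 = 9/2, r_2 = 2.
Take r = r_1 = 9/2. Let y(x) = x^r sum_{n>=0} a_n x^n with a_0 = 1.
Substitute y = x^r sum a_n x^n and match x^{r+n}. The recurrence is
  D(n) a_n + 2 a_{n-1} + 1 a_{n-2} = 0,  where D(n) = (r+n)(r+n-1) + (-11/2)(r+n) + (9).
  a_n = [-2 a_{n-1} - 1 a_{n-2}] / D(n).
Since the indicial polynomial factors as (r - r_1)(r - r_2), D(n) = (r_1 + n - r_1)(r_1 + n - r_2) = n(n + 5/2).
Evaluating step by step (a_0 = 1):
  n = 1: D(1) = 1(1 + 5/2) = 7/2; numerator = -2(1) = -2; a_1 = (-2)/(7/2) = -4/7
  n = 2: D(2) = 2(2 + 5/2) = 9; numerator = -2(-4/7) - 1(1) = 1/7; a_2 = (1/7)/(9) = 1/63
  n = 3: D(3) = 3(3 + 5/2) = 33/2; numerator = -2(1/63) - 1(-4/7) = 34/63; a_3 = (34/63)/(33/2) = 68/2079
  n = 4: D(4) = 4(4 + 5/2) = 26; numerator = -2(68/2079) - 1(1/63) = -169/2079; a_4 = (-169/2079)/(26) = -13/4158
  n = 5: D(5) = 5(5 + 5/2) = 75/2; numerator = -2(-13/4158) - 1(68/2079) = -5/189; a_5 = (-5/189)/(75/2) = -2/2835

r = 9/2; a_0 = 1; a_1 = -4/7; a_2 = 1/63; a_3 = 68/2079; a_4 = -13/4158; a_5 = -2/2835


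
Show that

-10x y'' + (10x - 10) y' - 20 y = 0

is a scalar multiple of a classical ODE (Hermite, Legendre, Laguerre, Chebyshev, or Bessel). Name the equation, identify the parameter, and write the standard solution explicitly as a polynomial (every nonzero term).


All three coefficients share the factor -10; dividing through by -10 gives  x y'' + (1 - x) y' + 2 y = 0.
This matches the Laguerre equation x y'' + (1 - x) y' + n y = 0 with n = 2; the polynomial solution is L_2(x).
With y = sum_k a_k x^k, matching x^k gives (k+1)k a_{k+1} + (k+1) a_{k+1} - k a_k + n a_k = 0, i.e. (k+1)^2 a_{k+1} = (k - n) a_k = (k - 2) a_k. The right side vanishes at k = 2, so the series terminates at degree 2.
Standard normalization L_n(0) = 1 gives a_0 = 1. Work upward with a_{k+1} = (k - 2) a_k / (k+1)^2:
  a_1 = (0 - 2)(1) / 1^2 = -2/1 = -2
  a_2 = (1 - 2)(-2) / 2^2 = 2/4 = 1/2
Hence L_2(x) = x^2/2 - 2 x + 1.

L_2(x); series = x^2/2 - 2 x + 1


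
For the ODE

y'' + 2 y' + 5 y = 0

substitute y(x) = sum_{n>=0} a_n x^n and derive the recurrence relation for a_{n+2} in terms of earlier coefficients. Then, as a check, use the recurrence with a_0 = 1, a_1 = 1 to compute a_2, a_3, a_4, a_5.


Substitute y = sum_n a_n x^n.
y''(x) has coefficient (n+2)(n+1) a_{n+2} at x^n;
2 y'(x) has coefficient 2 (n+1) a_{n+1} at x^n;
5 y(x) has coefficient 5 a_n at x^n.
Matching x^n: (n+2)(n+1) a_{n+2} + 2 (n+1) a_{n+1} + 5 a_n = 0.
Thus a_{n+2} = [-2 (n+1) a_{n+1} - 5 a_n] / ((n+1)(n+2)).

Check with a_0 = 1, a_1 = 1 (apply the recurrence for n = 0, 1, 2, 3): a_0 = 1, a_1 = 1, a_2 = -7/2, a_3 = 3/2, a_4 = 17/24, a_5 = -79/120.

a_(n+2) = [-2 (n+1) a_(n+1) - 5 a_n] / ((n+1)(n+2)); check: a_0 = 1, a_1 = 1, a_2 = -7/2, a_3 = 3/2, a_4 = 17/24, a_5 = -79/120


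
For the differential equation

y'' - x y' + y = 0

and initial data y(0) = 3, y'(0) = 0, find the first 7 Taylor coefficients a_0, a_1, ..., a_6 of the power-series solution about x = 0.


Ansatz: y(x) = sum_{n>=0} a_n x^n, so y'(x) = sum_{n>=1} n a_n x^(n-1) and y''(x) = sum_{n>=2} n(n-1) a_n x^(n-2).
Substitute into P(x) y'' + Q(x) y' + R(x) y = 0 with P(x) = 1, Q(x) = -x, R(x) = 1, and match powers of x.
Initial conditions: a_0 = 3, a_1 = 0.
Setting the coefficient of each power of x to zero and solving order by order (substituting the coefficients already found):
  x^0: 2 a_2 + a_0 = 0  ->  2 a_2 = -a_0 = -3  ->  a_2 = -3/2
  x^1: 6 a_3 = 0  ->  a_3 = 0
  x^2: 12 a_4 - a_2 = 0  ->  12 a_4 = a_2 = -3/2  ->  a_4 = -1/8
  x^3: 20 a_5 - 2 a_3 = 0  ->  20 a_5 = 2 a_3 = 0  ->  a_5 = 0
  x^4: 30 a_6 - 3 a_4 = 0  ->  30 a_6 = 3 a_4 = -3/8  ->  a_6 = -1/80
Truncated series: y(x) = 3 - (3/2) x^2 - (1/8) x^4 - (1/80) x^6 + O(x^7).

a_0 = 3; a_1 = 0; a_2 = -3/2; a_3 = 0; a_4 = -1/8; a_5 = 0; a_6 = -1/80


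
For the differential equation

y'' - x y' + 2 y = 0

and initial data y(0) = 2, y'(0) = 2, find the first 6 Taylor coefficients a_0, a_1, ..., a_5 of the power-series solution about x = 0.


Ansatz: y(x) = sum_{n>=0} a_n x^n, so y'(x) = sum_{n>=1} n a_n x^(n-1) and y''(x) = sum_{n>=2} n(n-1) a_n x^(n-2).
Substitute into P(x) y'' + Q(x) y' + R(x) y = 0 with P(x) = 1, Q(x) = -x, R(x) = 2, and match powers of x.
Initial conditions: a_0 = 2, a_1 = 2.
Setting the coefficient of each power of x to zero and solving order by order (substituting the coefficients already found):
  x^0: 2 a_2 + 2 a_0 = 0  ->  2 a_2 = -2 a_0 = -4  ->  a_2 = -2
  x^1: 6 a_3 + a_1 = 0  ->  6 a_3 = -a_1 = -2  ->  a_3 = -1/3
  x^2: 12 a_4 = 0  ->  a_4 = 0
  x^3: 20 a_5 - a_3 = 0  ->  20 a_5 = a_3 = -1/3  ->  a_5 = -1/60
Truncated series: y(x) = 2 + 2 x - 2 x^2 - (1/3) x^3 - (1/60) x^5 + O(x^6).

a_0 = 2; a_1 = 2; a_2 = -2; a_3 = -1/3; a_4 = 0; a_5 = -1/60
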